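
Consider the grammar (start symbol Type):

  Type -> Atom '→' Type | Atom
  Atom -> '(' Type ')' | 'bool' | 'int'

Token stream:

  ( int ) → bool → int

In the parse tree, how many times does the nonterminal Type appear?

[Type [Atom ( [Type [Atom int]] )] → [Type [Atom bool] → [Type [Atom int]]]]

4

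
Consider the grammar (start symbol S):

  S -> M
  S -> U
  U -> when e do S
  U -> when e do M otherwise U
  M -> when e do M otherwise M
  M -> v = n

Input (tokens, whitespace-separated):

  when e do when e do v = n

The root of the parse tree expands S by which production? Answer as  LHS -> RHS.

[S [U when e do [S [U when e do [S [M v = n]]]]]]

S -> U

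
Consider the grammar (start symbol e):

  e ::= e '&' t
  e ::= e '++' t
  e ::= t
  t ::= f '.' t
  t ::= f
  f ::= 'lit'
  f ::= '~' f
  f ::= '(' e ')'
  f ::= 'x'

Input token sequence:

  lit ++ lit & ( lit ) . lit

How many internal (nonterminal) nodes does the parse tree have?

[e [e [e [t [f lit]]] ++ [t [f lit]]] & [t [f ( [e [t [f lit]]] )] . [t [f lit]]]]

14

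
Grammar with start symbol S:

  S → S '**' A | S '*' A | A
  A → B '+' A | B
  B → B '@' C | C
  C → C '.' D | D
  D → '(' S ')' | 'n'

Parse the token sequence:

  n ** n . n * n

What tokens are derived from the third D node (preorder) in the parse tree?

n

[S [S [S [A [B [C [D n]]]]] ** [A [B [C [C [D n]] . [D n]]]]] * [A [B [C [D n]]]]]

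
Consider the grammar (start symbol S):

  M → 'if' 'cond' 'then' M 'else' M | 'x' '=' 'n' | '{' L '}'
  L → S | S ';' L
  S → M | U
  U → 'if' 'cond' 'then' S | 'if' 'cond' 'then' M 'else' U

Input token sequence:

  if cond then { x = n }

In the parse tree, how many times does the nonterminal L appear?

1

[S [U if cond then [S [M { [L [S [M x = n]]] }]]]]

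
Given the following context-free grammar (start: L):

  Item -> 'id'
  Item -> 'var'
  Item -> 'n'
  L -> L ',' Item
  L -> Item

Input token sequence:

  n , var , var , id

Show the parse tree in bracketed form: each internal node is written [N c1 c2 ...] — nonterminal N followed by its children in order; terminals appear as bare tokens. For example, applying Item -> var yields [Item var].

[L [L [L [L [Item n]] , [Item var]] , [Item var]] , [Item id]]

L
L , Item
L , Item , Item
L , Item , Item , Item
Item , Item , Item , Item
n , Item , Item , Item
n , var , Item , Item
n , var , var , Item
n , var , var , id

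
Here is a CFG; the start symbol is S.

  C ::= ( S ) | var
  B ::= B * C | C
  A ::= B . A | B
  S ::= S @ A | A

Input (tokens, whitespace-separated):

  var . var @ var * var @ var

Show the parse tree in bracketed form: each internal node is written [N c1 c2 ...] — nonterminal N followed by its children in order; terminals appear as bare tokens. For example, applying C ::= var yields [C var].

[S [S [S [A [B [C var]] . [A [B [C var]]]]] @ [A [B [B [C var]] * [C var]]]] @ [A [B [C var]]]]

S
S @ A
S @ A @ A
A @ A @ A
B . A @ A @ A
C . A @ A @ A
var . A @ A @ A
var . B @ A @ A
var . C @ A @ A
var . var @ A @ A
var . var @ B @ A
var . var @ B * C @ A
var . var @ C * C @ A
var . var @ var * C @ A
var . var @ var * var @ A
var . var @ var * var @ B
var . var @ var * var @ C
var . var @ var * var @ var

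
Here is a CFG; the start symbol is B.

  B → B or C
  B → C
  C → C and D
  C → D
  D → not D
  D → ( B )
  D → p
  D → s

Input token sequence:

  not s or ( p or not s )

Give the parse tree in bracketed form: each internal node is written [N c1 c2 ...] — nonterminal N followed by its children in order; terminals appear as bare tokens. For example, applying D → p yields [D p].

B
B or C
C or C
D or C
not D or C
not s or C
not s or D
not s or ( B )
not s or ( B or C )
not s or ( C or C )
not s or ( D or C )
not s or ( p or C )
not s or ( p or D )
not s or ( p or not D )
not s or ( p or not s )

[B [B [C [D not [D s]]]] or [C [D ( [B [B [C [D p]]] or [C [D not [D s]]]] )]]]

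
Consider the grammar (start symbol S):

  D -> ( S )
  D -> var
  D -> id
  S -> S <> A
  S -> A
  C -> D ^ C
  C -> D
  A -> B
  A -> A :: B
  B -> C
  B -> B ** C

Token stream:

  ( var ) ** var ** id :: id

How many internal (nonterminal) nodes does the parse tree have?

20

[S [A [A [B [B [B [C [D ( [S [A [B [C [D var]]]]] )]]] ** [C [D var]]] ** [C [D id]]]] :: [B [C [D id]]]]]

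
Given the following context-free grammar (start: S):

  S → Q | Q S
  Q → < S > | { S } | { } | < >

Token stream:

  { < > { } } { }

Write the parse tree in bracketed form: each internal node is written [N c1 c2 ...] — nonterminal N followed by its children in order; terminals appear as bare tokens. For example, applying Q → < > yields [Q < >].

[S [Q { [S [Q < >] [S [Q { }]]] }] [S [Q { }]]]

S
Q S
{ S } S
{ Q S } S
{ < > S } S
{ < > Q } S
{ < > { } } S
{ < > { } } Q
{ < > { } } { }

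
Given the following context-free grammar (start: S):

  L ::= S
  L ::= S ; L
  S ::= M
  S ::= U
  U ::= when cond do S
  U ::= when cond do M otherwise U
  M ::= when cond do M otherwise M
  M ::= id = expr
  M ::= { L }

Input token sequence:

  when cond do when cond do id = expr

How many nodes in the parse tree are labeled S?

[S [U when cond do [S [U when cond do [S [M id = expr]]]]]]

3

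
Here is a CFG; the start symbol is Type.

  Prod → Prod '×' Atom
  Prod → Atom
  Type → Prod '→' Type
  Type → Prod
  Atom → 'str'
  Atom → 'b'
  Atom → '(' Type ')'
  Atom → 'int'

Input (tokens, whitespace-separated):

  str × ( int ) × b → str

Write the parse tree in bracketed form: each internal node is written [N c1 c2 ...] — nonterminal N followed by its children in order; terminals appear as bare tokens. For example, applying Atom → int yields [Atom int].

[Type [Prod [Prod [Prod [Atom str]] × [Atom ( [Type [Prod [Atom int]]] )]] × [Atom b]] → [Type [Prod [Atom str]]]]

Type
Prod → Type
Prod × Atom → Type
Prod × Atom × Atom → Type
Atom × Atom × Atom → Type
str × Atom × Atom → Type
str × ( Type ) × Atom → Type
str × ( Prod ) × Atom → Type
str × ( Atom ) × Atom → Type
str × ( int ) × Atom → Type
str × ( int ) × b → Type
str × ( int ) × b → Prod
str × ( int ) × b → Atom
str × ( int ) × b → str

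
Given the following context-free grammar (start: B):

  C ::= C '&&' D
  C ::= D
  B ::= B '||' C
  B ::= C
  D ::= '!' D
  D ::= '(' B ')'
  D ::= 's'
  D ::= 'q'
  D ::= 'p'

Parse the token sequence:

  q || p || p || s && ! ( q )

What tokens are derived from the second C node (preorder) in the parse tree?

[B [B [B [B [C [D q]]] || [C [D p]]] || [C [D p]]] || [C [C [D s]] && [D ! [D ( [B [C [D q]]] )]]]]

p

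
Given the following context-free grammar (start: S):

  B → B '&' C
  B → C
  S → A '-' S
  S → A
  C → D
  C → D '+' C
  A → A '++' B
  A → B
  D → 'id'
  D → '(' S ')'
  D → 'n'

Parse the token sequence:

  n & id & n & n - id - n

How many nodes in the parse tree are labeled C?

[S [A [B [B [B [B [C [D n]]] & [C [D id]]] & [C [D n]]] & [C [D n]]]] - [S [A [B [C [D id]]]] - [S [A [B [C [D n]]]]]]]

6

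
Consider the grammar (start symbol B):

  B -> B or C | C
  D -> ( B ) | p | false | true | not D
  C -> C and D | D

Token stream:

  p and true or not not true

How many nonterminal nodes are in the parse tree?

10

[B [B [C [C [D p]] and [D true]]] or [C [D not [D not [D true]]]]]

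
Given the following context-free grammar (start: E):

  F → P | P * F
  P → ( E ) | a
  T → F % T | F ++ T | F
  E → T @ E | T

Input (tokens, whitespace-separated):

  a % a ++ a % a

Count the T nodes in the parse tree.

4

[E [T [F [P a]] % [T [F [P a]] ++ [T [F [P a]] % [T [F [P a]]]]]]]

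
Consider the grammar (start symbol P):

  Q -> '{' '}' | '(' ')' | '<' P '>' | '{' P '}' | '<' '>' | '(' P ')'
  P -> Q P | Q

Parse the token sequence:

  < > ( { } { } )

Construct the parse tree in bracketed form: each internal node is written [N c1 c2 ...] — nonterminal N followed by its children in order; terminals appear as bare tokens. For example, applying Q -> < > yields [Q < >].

P
Q P
< > P
< > Q
< > ( P )
< > ( Q P )
< > ( { } P )
< > ( { } Q )
< > ( { } { } )

[P [Q < >] [P [Q ( [P [Q { }] [P [Q { }]]] )]]]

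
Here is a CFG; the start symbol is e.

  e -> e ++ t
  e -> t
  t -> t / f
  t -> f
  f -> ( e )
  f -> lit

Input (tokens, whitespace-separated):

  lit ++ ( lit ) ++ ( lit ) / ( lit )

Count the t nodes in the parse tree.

7

[e [e [e [t [f lit]]] ++ [t [f ( [e [t [f lit]]] )]]] ++ [t [t [f ( [e [t [f lit]]] )]] / [f ( [e [t [f lit]]] )]]]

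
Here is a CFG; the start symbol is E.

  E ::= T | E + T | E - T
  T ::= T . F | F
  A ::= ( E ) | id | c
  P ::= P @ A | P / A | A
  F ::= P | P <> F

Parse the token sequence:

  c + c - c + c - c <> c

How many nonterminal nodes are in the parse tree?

28

[E [E [E [E [E [T [F [P [A c]]]]] + [T [F [P [A c]]]]] - [T [F [P [A c]]]]] + [T [F [P [A c]]]]] - [T [F [P [A c]] <> [F [P [A c]]]]]]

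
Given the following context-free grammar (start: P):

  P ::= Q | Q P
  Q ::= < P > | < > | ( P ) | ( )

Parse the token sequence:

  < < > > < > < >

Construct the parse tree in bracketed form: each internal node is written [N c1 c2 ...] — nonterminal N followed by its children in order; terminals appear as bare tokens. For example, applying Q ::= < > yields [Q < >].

P
Q P
< P > P
< Q > P
< < > > P
< < > > Q P
< < > > < > P
< < > > < > Q
< < > > < > < >

[P [Q < [P [Q < >]] >] [P [Q < >] [P [Q < >]]]]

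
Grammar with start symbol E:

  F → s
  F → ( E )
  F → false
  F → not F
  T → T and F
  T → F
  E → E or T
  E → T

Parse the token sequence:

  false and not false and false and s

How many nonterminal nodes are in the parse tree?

[E [T [T [T [T [F false]] and [F not [F false]]] and [F false]] and [F s]]]

10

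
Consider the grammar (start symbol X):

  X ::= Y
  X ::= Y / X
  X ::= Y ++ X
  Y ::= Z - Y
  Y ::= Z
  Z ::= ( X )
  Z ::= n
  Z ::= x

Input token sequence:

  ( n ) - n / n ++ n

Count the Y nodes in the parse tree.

5

[X [Y [Z ( [X [Y [Z n]]] )] - [Y [Z n]]] / [X [Y [Z n]] ++ [X [Y [Z n]]]]]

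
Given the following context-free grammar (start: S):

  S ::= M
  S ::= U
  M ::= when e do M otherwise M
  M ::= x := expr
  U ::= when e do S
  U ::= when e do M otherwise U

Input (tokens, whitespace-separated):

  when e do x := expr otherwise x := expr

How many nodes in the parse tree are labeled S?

[S [M when e do [M x := expr] otherwise [M x := expr]]]

1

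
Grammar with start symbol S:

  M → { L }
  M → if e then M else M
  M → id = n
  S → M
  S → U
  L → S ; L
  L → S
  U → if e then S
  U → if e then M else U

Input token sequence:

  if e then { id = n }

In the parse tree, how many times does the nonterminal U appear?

1

[S [U if e then [S [M { [L [S [M id = n]]] }]]]]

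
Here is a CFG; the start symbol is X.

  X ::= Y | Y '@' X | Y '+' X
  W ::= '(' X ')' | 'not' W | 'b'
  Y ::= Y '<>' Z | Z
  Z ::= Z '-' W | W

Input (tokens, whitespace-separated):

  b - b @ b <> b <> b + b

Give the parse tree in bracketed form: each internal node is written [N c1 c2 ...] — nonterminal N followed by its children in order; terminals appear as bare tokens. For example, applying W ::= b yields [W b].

[X [Y [Z [Z [W b]] - [W b]]] @ [X [Y [Y [Y [Z [W b]]] <> [Z [W b]]] <> [Z [W b]]] + [X [Y [Z [W b]]]]]]

X
Y @ X
Z @ X
Z - W @ X
W - W @ X
b - W @ X
b - b @ X
b - b @ Y + X
b - b @ Y <> Z + X
b - b @ Y <> Z <> Z + X
b - b @ Z <> Z <> Z + X
b - b @ W <> Z <> Z + X
b - b @ b <> Z <> Z + X
b - b @ b <> W <> Z + X
b - b @ b <> b <> Z + X
b - b @ b <> b <> W + X
b - b @ b <> b <> b + X
b - b @ b <> b <> b + Y
b - b @ b <> b <> b + Z
b - b @ b <> b <> b + W
b - b @ b <> b <> b + b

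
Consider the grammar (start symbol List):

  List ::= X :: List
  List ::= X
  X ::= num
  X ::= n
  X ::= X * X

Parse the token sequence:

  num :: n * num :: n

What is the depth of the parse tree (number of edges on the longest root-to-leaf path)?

[List [X num] :: [List [X [X n] * [X num]] :: [List [X n]]]]

4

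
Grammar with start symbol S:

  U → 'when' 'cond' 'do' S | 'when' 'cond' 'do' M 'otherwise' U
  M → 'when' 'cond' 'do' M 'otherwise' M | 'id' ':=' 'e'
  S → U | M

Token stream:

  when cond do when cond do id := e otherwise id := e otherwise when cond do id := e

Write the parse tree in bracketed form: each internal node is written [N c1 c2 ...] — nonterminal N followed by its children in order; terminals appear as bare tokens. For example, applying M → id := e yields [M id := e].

[S [U when cond do [M when cond do [M id := e] otherwise [M id := e]] otherwise [U when cond do [S [M id := e]]]]]

S
U
when cond do M otherwise U
when cond do when cond do M otherwise M otherwise U
when cond do when cond do id := e otherwise M otherwise U
when cond do when cond do id := e otherwise id := e otherwise U
when cond do when cond do id := e otherwise id := e otherwise when cond do S
when cond do when cond do id := e otherwise id := e otherwise when cond do M
when cond do when cond do id := e otherwise id := e otherwise when cond do id := e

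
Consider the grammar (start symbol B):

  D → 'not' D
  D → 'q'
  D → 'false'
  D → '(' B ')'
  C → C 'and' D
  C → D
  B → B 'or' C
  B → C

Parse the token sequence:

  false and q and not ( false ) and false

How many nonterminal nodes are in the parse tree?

[B [C [C [C [C [D false]] and [D q]] and [D not [D ( [B [C [D false]]] )]]] and [D false]]]

13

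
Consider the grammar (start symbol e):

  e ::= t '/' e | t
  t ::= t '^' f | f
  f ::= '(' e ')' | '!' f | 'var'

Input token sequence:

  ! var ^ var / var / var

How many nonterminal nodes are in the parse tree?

[e [t [t [f ! [f var]]] ^ [f var]] / [e [t [f var]] / [e [t [f var]]]]]

12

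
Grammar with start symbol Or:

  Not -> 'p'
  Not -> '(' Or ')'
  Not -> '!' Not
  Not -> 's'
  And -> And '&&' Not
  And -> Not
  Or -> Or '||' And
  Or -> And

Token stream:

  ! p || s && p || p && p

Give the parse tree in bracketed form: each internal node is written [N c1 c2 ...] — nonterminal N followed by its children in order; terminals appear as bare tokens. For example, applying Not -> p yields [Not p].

[Or [Or [Or [And [Not ! [Not p]]]] || [And [And [Not s]] && [Not p]]] || [And [And [Not p]] && [Not p]]]

Or
Or || And
Or || And || And
And || And || And
Not || And || And
! Not || And || And
! p || And || And
! p || And && Not || And
! p || Not && Not || And
! p || s && Not || And
! p || s && p || And
! p || s && p || And && Not
! p || s && p || Not && Not
! p || s && p || p && Not
! p || s && p || p && p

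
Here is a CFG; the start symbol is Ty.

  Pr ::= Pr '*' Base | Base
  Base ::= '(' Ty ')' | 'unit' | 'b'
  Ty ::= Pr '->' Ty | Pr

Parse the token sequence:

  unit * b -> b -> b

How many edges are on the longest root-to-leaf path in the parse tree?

[Ty [Pr [Pr [Base unit]] * [Base b]] -> [Ty [Pr [Base b]] -> [Ty [Pr [Base b]]]]]

5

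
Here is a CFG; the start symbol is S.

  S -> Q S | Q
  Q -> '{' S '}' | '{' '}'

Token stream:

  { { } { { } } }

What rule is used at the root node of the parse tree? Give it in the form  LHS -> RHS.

S -> Q

[S [Q { [S [Q { }] [S [Q { [S [Q { }]] }]]] }]]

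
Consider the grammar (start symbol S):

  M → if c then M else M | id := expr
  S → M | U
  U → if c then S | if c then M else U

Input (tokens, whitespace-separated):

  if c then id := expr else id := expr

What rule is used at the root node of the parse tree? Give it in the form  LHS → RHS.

[S [M if c then [M id := expr] else [M id := expr]]]

S → M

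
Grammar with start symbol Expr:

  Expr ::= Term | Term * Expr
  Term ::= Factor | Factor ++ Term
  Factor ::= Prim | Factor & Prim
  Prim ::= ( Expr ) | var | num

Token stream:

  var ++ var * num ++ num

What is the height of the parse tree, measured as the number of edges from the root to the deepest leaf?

[Expr [Term [Factor [Prim var]] ++ [Term [Factor [Prim var]]]] * [Expr [Term [Factor [Prim num]] ++ [Term [Factor [Prim num]]]]]]

6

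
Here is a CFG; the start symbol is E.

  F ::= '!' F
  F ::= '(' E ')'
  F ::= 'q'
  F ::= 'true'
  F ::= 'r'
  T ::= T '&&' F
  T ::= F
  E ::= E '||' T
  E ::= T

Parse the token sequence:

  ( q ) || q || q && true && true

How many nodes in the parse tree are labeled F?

6

[E [E [E [T [F ( [E [T [F q]]] )]]] || [T [F q]]] || [T [T [T [F q]] && [F true]] && [F true]]]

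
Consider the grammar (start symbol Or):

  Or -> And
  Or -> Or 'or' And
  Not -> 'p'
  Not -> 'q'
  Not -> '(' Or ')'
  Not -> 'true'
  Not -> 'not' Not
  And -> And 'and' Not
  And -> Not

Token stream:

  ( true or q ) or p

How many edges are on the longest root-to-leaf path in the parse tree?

[Or [Or [And [Not ( [Or [Or [And [Not true]]] or [And [Not q]]] )]]] or [And [Not p]]]

8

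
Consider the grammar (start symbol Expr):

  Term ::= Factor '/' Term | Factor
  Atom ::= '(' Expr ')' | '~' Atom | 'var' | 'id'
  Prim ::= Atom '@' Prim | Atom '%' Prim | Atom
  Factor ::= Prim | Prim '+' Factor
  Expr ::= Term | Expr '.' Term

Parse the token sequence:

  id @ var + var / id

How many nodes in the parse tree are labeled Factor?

[Expr [Term [Factor [Prim [Atom id] @ [Prim [Atom var]]] + [Factor [Prim [Atom var]]]] / [Term [Factor [Prim [Atom id]]]]]]

3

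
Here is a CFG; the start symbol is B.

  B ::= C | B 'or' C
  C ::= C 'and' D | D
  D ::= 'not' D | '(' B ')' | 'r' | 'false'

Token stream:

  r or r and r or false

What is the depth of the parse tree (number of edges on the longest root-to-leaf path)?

[B [B [B [C [D r]]] or [C [C [D r]] and [D r]]] or [C [D false]]]

5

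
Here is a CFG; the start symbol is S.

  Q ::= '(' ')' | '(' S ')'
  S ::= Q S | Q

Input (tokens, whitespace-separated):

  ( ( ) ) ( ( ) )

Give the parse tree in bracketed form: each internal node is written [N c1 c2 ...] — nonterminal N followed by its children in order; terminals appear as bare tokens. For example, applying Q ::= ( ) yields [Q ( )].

S
Q S
( S ) S
( Q ) S
( ( ) ) S
( ( ) ) Q
( ( ) ) ( S )
( ( ) ) ( Q )
( ( ) ) ( ( ) )

[S [Q ( [S [Q ( )]] )] [S [Q ( [S [Q ( )]] )]]]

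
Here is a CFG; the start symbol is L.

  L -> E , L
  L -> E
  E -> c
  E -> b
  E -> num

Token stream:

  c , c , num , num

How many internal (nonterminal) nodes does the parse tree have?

8

[L [E c] , [L [E c] , [L [E num] , [L [E num]]]]]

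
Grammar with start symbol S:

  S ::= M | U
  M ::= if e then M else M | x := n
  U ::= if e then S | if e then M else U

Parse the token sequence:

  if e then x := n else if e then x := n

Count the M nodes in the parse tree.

2

[S [U if e then [M x := n] else [U if e then [S [M x := n]]]]]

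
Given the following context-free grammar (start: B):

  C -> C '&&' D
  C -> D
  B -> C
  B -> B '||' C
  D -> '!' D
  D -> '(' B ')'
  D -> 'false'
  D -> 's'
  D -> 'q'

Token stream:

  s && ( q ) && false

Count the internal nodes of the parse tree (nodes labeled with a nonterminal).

[B [C [C [C [D s]] && [D ( [B [C [D q]]] )]] && [D false]]]

10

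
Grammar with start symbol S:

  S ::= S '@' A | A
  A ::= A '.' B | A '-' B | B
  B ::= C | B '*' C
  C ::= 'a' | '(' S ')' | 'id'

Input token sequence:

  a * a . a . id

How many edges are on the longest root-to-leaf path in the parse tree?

[S [A [A [A [B [B [C a]] * [C a]]] . [B [C a]]] . [B [C id]]]]

7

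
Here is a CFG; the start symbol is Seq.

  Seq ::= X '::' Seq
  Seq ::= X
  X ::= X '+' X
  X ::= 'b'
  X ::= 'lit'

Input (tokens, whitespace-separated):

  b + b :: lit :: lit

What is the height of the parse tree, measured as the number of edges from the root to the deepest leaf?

4

[Seq [X [X b] + [X b]] :: [Seq [X lit] :: [Seq [X lit]]]]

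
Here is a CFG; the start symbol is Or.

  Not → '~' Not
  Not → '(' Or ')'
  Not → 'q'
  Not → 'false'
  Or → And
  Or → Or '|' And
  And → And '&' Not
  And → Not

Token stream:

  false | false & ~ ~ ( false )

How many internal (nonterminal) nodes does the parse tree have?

[Or [Or [And [Not false]]] | [And [And [Not false]] & [Not ~ [Not ~ [Not ( [Or [And [Not false]]] )]]]]]

13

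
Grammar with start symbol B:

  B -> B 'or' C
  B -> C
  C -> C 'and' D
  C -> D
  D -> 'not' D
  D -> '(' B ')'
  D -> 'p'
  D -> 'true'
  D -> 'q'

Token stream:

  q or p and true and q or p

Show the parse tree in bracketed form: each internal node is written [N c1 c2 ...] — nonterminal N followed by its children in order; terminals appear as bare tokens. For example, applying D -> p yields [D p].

[B [B [B [C [D q]]] or [C [C [C [D p]] and [D true]] and [D q]]] or [C [D p]]]

B
B or C
B or C or C
C or C or C
D or C or C
q or C or C
q or C and D or C
q or C and D and D or C
q or D and D and D or C
q or p and D and D or C
q or p and true and D or C
q or p and true and q or C
q or p and true and q or D
q or p and true and q or p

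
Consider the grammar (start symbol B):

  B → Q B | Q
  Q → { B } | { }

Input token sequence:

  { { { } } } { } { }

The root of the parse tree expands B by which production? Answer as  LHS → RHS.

B → Q B

[B [Q { [B [Q { [B [Q { }]] }]] }] [B [Q { }] [B [Q { }]]]]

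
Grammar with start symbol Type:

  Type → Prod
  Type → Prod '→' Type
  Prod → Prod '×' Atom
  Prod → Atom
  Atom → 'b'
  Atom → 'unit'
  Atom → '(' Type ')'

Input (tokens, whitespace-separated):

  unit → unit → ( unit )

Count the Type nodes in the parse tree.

[Type [Prod [Atom unit]] → [Type [Prod [Atom unit]] → [Type [Prod [Atom ( [Type [Prod [Atom unit]]] )]]]]]

4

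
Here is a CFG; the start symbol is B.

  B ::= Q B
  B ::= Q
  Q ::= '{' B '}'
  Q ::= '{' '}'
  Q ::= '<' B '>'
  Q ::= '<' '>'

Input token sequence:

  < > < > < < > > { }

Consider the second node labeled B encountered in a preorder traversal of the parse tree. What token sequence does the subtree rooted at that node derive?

< > < < > > { }

[B [Q < >] [B [Q < >] [B [Q < [B [Q < >]] >] [B [Q { }]]]]]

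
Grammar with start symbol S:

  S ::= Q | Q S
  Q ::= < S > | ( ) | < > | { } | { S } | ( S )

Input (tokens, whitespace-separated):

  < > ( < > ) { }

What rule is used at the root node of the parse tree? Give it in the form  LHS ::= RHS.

[S [Q < >] [S [Q ( [S [Q < >]] )] [S [Q { }]]]]

S ::= Q S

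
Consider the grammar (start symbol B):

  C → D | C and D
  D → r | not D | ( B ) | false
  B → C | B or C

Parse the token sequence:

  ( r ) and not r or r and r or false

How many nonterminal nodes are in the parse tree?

17

[B [B [B [C [C [D ( [B [C [D r]]] )]] and [D not [D r]]]] or [C [C [D r]] and [D r]]] or [C [D false]]]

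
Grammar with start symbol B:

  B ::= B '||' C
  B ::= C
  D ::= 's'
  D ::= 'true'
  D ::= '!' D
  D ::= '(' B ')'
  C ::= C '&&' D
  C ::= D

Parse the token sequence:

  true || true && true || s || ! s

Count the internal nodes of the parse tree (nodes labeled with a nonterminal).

[B [B [B [B [C [D true]]] || [C [C [D true]] && [D true]]] || [C [D s]]] || [C [D ! [D s]]]]

15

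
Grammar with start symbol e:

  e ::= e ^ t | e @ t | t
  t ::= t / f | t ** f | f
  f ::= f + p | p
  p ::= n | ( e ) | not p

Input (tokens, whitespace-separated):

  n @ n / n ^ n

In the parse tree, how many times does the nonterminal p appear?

[e [e [e [t [f [p n]]]] @ [t [t [f [p n]]] / [f [p n]]]] ^ [t [f [p n]]]]

4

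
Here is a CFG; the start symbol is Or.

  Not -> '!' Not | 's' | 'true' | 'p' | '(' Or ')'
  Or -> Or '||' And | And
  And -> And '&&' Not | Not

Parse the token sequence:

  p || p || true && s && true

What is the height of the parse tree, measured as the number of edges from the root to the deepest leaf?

5

[Or [Or [Or [And [Not p]]] || [And [Not p]]] || [And [And [And [Not true]] && [Not s]] && [Not true]]]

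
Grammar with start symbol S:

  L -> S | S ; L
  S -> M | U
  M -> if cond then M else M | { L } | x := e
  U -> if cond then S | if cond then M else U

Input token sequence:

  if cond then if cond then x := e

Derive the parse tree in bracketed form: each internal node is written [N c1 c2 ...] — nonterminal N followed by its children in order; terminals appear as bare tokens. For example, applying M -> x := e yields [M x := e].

S
U
if cond then S
if cond then U
if cond then if cond then S
if cond then if cond then M
if cond then if cond then x := e

[S [U if cond then [S [U if cond then [S [M x := e]]]]]]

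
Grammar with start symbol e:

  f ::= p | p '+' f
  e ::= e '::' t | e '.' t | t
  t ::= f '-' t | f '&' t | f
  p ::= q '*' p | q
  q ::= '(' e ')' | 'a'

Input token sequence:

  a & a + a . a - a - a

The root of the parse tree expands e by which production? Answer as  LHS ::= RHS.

[e [e [t [f [p [q a]]] & [t [f [p [q a]] + [f [p [q a]]]]]]] . [t [f [p [q a]]] - [t [f [p [q a]]] - [t [f [p [q a]]]]]]]

e ::= e '.' t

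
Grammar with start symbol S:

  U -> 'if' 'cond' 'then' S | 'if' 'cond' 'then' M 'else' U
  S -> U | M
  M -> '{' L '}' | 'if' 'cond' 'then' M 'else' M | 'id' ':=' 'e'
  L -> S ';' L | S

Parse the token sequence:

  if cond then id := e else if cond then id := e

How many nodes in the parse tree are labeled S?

[S [U if cond then [M id := e] else [U if cond then [S [M id := e]]]]]

2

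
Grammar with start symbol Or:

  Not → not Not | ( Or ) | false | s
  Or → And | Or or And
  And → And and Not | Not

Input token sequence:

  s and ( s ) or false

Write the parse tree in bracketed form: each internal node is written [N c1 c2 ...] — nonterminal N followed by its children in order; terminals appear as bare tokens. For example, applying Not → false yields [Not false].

Or
Or or And
And or And
And and Not or And
Not and Not or And
s and Not or And
s and ( Or ) or And
s and ( And ) or And
s and ( Not ) or And
s and ( s ) or And
s and ( s ) or Not
s and ( s ) or false

[Or [Or [And [And [Not s]] and [Not ( [Or [And [Not s]]] )]]] or [And [Not false]]]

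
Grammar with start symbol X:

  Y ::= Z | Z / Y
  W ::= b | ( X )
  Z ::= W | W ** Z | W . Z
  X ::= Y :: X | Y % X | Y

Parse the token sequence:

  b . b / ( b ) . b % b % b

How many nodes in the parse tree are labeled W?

[X [Y [Z [W b] . [Z [W b]]] / [Y [Z [W ( [X [Y [Z [W b]]]] )] . [Z [W b]]]]] % [X [Y [Z [W b]]] % [X [Y [Z [W b]]]]]]

7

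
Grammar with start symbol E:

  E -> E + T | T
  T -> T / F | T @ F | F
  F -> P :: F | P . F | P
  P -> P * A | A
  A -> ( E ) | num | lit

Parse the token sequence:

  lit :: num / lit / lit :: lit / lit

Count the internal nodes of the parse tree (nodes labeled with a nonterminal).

[E [T [T [T [T [F [P [A lit]] :: [F [P [A num]]]]] / [F [P [A lit]]]] / [F [P [A lit]] :: [F [P [A lit]]]]] / [F [P [A lit]]]]]

23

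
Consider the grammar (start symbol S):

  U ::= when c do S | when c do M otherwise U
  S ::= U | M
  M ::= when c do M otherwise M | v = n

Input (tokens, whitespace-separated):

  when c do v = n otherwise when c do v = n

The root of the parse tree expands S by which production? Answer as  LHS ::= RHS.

[S [U when c do [M v = n] otherwise [U when c do [S [M v = n]]]]]

S ::= U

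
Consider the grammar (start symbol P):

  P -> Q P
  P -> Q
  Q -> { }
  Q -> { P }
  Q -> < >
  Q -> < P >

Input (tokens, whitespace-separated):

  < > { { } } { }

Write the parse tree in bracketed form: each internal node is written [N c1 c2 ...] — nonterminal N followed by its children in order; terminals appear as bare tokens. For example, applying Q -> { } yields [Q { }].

[P [Q < >] [P [Q { [P [Q { }]] }] [P [Q { }]]]]

P
Q P
< > P
< > Q P
< > { P } P
< > { Q } P
< > { { } } P
< > { { } } Q
< > { { } } { }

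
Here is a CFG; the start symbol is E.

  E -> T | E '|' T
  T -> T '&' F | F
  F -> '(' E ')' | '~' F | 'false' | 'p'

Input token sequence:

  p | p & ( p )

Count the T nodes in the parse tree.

[E [E [T [F p]]] | [T [T [F p]] & [F ( [E [T [F p]]] )]]]

4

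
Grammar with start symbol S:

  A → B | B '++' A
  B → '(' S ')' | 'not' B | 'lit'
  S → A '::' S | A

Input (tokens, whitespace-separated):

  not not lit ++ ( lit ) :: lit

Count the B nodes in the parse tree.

[S [A [B not [B not [B lit]]] ++ [A [B ( [S [A [B lit]]] )]]] :: [S [A [B lit]]]]

6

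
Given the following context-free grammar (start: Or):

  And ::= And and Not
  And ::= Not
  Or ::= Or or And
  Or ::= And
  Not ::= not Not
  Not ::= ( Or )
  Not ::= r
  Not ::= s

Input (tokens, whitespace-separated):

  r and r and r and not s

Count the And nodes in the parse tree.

[Or [And [And [And [And [Not r]] and [Not r]] and [Not r]] and [Not not [Not s]]]]

4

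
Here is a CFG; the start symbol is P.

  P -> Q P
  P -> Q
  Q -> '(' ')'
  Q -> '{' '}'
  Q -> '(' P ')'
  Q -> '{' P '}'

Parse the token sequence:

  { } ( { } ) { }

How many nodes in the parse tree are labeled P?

4

[P [Q { }] [P [Q ( [P [Q { }]] )] [P [Q { }]]]]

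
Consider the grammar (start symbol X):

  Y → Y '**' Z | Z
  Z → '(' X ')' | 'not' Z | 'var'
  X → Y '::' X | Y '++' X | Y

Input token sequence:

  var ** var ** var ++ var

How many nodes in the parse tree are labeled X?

[X [Y [Y [Y [Z var]] ** [Z var]] ** [Z var]] ++ [X [Y [Z var]]]]

2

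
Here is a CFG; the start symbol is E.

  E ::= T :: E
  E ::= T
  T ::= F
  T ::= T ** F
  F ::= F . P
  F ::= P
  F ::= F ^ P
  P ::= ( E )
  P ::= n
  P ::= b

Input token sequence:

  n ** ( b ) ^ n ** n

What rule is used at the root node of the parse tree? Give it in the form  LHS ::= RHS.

[E [T [T [T [F [P n]]] ** [F [F [P ( [E [T [F [P b]]]] )]] ^ [P n]]] ** [F [P n]]]]

E ::= T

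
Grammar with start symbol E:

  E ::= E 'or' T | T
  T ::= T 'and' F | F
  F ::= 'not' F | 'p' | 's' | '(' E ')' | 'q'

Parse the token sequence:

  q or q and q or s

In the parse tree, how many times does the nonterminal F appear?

[E [E [E [T [F q]]] or [T [T [F q]] and [F q]]] or [T [F s]]]

4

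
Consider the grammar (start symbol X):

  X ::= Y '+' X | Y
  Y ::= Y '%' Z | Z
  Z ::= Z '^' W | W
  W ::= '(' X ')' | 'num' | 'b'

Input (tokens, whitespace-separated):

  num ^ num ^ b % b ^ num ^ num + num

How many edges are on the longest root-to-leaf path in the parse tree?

7

[X [Y [Y [Z [Z [Z [W num]] ^ [W num]] ^ [W b]]] % [Z [Z [Z [W b]] ^ [W num]] ^ [W num]]] + [X [Y [Z [W num]]]]]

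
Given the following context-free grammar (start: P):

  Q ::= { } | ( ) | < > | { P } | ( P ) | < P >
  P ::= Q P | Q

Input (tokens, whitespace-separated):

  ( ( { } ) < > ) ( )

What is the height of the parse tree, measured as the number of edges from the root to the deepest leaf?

6

[P [Q ( [P [Q ( [P [Q { }]] )] [P [Q < >]]] )] [P [Q ( )]]]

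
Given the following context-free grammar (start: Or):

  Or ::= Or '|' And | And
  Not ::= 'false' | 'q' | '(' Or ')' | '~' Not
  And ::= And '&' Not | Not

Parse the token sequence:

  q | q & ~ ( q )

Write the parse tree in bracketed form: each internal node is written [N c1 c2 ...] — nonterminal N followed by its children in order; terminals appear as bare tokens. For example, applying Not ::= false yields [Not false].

Or
Or | And
And | And
Not | And
q | And
q | And & Not
q | Not & Not
q | q & Not
q | q & ~ Not
q | q & ~ ( Or )
q | q & ~ ( And )
q | q & ~ ( Not )
q | q & ~ ( q )

[Or [Or [And [Not q]]] | [And [And [Not q]] & [Not ~ [Not ( [Or [And [Not q]]] )]]]]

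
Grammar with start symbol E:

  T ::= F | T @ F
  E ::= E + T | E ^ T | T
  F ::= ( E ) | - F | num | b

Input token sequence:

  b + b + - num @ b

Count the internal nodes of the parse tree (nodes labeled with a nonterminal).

12

[E [E [E [T [F b]]] + [T [F b]]] + [T [T [F - [F num]]] @ [F b]]]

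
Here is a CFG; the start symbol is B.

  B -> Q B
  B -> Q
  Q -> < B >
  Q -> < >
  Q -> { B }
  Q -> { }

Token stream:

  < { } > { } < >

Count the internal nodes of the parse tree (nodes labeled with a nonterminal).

8

[B [Q < [B [Q { }]] >] [B [Q { }] [B [Q < >]]]]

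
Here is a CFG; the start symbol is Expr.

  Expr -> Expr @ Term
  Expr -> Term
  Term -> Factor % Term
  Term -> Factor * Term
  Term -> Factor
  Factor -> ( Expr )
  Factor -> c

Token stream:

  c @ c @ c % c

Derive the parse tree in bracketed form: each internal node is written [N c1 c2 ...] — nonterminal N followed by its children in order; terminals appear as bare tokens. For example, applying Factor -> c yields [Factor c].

[Expr [Expr [Expr [Term [Factor c]]] @ [Term [Factor c]]] @ [Term [Factor c] % [Term [Factor c]]]]

Expr
Expr @ Term
Expr @ Term @ Term
Term @ Term @ Term
Factor @ Term @ Term
c @ Term @ Term
c @ Factor @ Term
c @ c @ Term
c @ c @ Factor % Term
c @ c @ c % Term
c @ c @ c % Factor
c @ c @ c % c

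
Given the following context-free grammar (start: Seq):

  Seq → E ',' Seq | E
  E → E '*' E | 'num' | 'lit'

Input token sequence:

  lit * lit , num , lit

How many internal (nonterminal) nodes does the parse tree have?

8

[Seq [E [E lit] * [E lit]] , [Seq [E num] , [Seq [E lit]]]]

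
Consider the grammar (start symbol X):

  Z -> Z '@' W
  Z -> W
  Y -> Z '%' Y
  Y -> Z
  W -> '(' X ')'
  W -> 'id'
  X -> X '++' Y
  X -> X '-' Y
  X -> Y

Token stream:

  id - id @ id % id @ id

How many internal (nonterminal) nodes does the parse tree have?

15

[X [X [Y [Z [W id]]]] - [Y [Z [Z [W id]] @ [W id]] % [Y [Z [Z [W id]] @ [W id]]]]]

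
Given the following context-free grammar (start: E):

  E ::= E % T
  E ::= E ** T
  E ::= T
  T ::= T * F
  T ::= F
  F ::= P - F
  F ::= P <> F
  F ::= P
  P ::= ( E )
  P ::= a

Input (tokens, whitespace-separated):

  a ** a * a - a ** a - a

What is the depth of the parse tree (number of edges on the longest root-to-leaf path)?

[E [E [E [T [F [P a]]]] ** [T [T [F [P a]]] * [F [P a] - [F [P a]]]]] ** [T [F [P a] - [F [P a]]]]]

6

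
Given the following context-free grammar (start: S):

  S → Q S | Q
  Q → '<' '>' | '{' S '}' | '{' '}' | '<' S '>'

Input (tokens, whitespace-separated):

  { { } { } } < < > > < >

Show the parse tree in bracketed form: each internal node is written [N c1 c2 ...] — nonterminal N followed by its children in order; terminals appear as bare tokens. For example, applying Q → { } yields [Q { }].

S
Q S
{ S } S
{ Q S } S
{ { } S } S
{ { } Q } S
{ { } { } } S
{ { } { } } Q S
{ { } { } } < S > S
{ { } { } } < Q > S
{ { } { } } < < > > S
{ { } { } } < < > > Q
{ { } { } } < < > > < >

[S [Q { [S [Q { }] [S [Q { }]]] }] [S [Q < [S [Q < >]] >] [S [Q < >]]]]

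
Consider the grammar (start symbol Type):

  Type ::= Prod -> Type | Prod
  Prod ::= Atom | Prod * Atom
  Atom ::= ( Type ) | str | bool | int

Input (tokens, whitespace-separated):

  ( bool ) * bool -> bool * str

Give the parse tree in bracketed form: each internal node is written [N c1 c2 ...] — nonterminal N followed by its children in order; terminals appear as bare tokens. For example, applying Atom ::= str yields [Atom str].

[Type [Prod [Prod [Atom ( [Type [Prod [Atom bool]]] )]] * [Atom bool]] -> [Type [Prod [Prod [Atom bool]] * [Atom str]]]]

Type
Prod -> Type
Prod * Atom -> Type
Atom * Atom -> Type
( Type ) * Atom -> Type
( Prod ) * Atom -> Type
( Atom ) * Atom -> Type
( bool ) * Atom -> Type
( bool ) * bool -> Type
( bool ) * bool -> Prod
( bool ) * bool -> Prod * Atom
( bool ) * bool -> Atom * Atom
( bool ) * bool -> bool * Atom
( bool ) * bool -> bool * str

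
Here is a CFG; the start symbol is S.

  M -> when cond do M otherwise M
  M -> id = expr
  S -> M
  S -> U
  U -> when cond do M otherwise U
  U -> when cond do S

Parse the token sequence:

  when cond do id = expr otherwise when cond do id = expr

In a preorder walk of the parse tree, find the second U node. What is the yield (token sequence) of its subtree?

[S [U when cond do [M id = expr] otherwise [U when cond do [S [M id = expr]]]]]

when cond do id = expr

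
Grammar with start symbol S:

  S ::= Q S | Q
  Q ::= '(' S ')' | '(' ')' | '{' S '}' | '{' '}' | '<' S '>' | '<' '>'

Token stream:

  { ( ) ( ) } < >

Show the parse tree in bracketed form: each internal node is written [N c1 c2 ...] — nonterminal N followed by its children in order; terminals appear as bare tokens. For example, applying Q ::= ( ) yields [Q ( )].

[S [Q { [S [Q ( )] [S [Q ( )]]] }] [S [Q < >]]]

S
Q S
{ S } S
{ Q S } S
{ ( ) S } S
{ ( ) Q } S
{ ( ) ( ) } S
{ ( ) ( ) } Q
{ ( ) ( ) } < >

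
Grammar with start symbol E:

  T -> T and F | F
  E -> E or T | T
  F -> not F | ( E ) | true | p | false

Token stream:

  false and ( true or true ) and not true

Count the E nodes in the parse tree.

[E [T [T [T [F false]] and [F ( [E [E [T [F true]]] or [T [F true]]] )]] and [F not [F true]]]]

3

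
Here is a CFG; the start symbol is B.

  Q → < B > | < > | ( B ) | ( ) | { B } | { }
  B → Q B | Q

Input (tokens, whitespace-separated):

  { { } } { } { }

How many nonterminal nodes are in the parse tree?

8

[B [Q { [B [Q { }]] }] [B [Q { }] [B [Q { }]]]]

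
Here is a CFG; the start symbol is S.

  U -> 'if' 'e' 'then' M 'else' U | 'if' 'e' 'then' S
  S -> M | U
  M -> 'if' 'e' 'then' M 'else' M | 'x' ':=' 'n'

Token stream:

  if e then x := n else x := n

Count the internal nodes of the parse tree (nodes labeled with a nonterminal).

[S [M if e then [M x := n] else [M x := n]]]

4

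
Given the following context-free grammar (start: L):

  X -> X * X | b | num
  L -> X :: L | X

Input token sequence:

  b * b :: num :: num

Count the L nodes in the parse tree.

3

[L [X [X b] * [X b]] :: [L [X num] :: [L [X num]]]]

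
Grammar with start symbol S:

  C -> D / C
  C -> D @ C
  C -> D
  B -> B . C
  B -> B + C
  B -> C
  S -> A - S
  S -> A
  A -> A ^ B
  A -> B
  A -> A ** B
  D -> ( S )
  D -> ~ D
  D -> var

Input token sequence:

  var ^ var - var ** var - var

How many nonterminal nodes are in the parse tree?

23

[S [A [A [B [C [D var]]]] ^ [B [C [D var]]]] - [S [A [A [B [C [D var]]]] ** [B [C [D var]]]] - [S [A [B [C [D var]]]]]]]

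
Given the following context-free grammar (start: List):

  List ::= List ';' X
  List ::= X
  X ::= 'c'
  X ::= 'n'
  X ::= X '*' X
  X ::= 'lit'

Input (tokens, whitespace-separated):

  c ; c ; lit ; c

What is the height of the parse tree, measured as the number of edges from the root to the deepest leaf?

[List [List [List [List [X c]] ; [X c]] ; [X lit]] ; [X c]]

5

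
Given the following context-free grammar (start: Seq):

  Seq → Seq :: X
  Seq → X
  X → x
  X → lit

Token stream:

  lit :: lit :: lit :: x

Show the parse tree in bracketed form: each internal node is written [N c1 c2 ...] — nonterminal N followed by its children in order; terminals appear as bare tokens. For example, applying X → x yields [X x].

Seq
Seq :: X
Seq :: X :: X
Seq :: X :: X :: X
X :: X :: X :: X
lit :: X :: X :: X
lit :: lit :: X :: X
lit :: lit :: lit :: X
lit :: lit :: lit :: x

[Seq [Seq [Seq [Seq [X lit]] :: [X lit]] :: [X lit]] :: [X x]]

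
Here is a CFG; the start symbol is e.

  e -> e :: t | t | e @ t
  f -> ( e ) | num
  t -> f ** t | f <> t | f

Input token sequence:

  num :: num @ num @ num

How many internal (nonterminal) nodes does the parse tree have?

12

[e [e [e [e [t [f num]]] :: [t [f num]]] @ [t [f num]]] @ [t [f num]]]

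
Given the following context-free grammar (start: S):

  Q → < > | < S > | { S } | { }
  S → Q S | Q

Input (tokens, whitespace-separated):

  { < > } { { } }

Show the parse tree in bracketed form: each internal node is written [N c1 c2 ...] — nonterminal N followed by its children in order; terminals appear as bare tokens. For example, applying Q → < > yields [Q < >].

[S [Q { [S [Q < >]] }] [S [Q { [S [Q { }]] }]]]

S
Q S
{ S } S
{ Q } S
{ < > } S
{ < > } Q
{ < > } { S }
{ < > } { Q }
{ < > } { { } }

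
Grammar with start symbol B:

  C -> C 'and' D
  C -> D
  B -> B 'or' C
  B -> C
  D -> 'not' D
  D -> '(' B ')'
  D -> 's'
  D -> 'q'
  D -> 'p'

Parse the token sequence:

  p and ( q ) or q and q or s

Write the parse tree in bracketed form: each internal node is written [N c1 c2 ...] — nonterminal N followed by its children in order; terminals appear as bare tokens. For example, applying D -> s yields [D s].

B
B or C
B or C or C
C or C or C
C and D or C or C
D and D or C or C
p and D or C or C
p and ( B ) or C or C
p and ( C ) or C or C
p and ( D ) or C or C
p and ( q ) or C or C
p and ( q ) or C and D or C
p and ( q ) or D and D or C
p and ( q ) or q and D or C
p and ( q ) or q and q or C
p and ( q ) or q and q or D
p and ( q ) or q and q or s

[B [B [B [C [C [D p]] and [D ( [B [C [D q]]] )]]] or [C [C [D q]] and [D q]]] or [C [D s]]]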